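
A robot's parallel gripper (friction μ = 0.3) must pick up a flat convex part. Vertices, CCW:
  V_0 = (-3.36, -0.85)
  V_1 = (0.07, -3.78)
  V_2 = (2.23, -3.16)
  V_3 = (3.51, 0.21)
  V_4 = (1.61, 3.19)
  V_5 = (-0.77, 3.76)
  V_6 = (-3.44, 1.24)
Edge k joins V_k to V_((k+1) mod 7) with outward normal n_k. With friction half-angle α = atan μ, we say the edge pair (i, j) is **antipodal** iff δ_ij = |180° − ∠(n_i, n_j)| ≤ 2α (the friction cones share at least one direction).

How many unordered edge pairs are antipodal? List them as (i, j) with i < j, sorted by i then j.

count = 7; pairs: (0,3), (0,4), (1,4), (1,5), (2,5), (2,6), (3,6)

α = atan 0.3 = 16.70°;  2α = 33.40°
n_0 = (-0.6495, -0.7604)
n_1 = (+0.2759, -0.9612)
n_2 = (+0.9348, -0.3551)
n_3 = (+0.8432, +0.5376)
n_4 = (+0.2329, +0.9725)
n_5 = (-0.6864, +0.7272)
n_6 = (-0.9993, -0.0382)
  (0,1): δ = 123.48°  ·
  (0,2): δ = 70.29°  ·
  (0,3): δ = 16.97°  ✓
  (0,4): δ = 27.04°  ✓
  (0,5): δ = 83.85°  ·
  (0,6): δ = 132.70°  ·
  (1,2): δ = 126.81°  ·
  (1,3): δ = 73.49°  ·
  (1,4): δ = 29.48°  ✓
  (1,5): δ = 27.33°  ✓
  (1,6): δ = 76.18°  ·
  (2,3): δ = 126.68°  ·
  (2,4): δ = 82.67°  ·
  (2,5): δ = 25.86°  ✓
  (2,6): δ = 22.99°  ✓
  (3,4): δ = 135.99°  ·
  (3,5): δ = 79.18°  ·
  (3,6): δ = 30.33°  ✓
  (4,5): δ = 123.19°  ·
  (4,6): δ = 74.34°  ·
  (5,6): δ = 131.15°  ·
antipodal pairs: 7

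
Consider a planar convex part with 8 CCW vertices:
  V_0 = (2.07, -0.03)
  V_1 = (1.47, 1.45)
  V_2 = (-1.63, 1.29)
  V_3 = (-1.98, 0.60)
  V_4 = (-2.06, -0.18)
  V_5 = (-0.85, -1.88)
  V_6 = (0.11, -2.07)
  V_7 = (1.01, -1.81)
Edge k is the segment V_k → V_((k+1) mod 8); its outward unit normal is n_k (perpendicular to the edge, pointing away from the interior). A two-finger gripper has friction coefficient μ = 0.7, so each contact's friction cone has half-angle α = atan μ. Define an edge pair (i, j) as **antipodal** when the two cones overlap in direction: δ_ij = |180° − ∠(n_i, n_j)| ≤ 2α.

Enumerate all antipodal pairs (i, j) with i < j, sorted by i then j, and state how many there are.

count = 13; pairs: (0,2), (0,3), (0,4), (0,5), (1,4), (1,5), (1,6), (1,7), (2,6), (2,7), (3,6), (3,7), (4,7)

α = atan 0.7 = 34.99°;  2α = 69.98°
n_0 = (+0.9267, +0.3757)
n_1 = (-0.0515, +0.9987)
n_2 = (-0.8918, +0.4524)
n_3 = (-0.9948, +0.1020)
n_4 = (-0.8147, -0.5799)
n_5 = (-0.1942, -0.9810)
n_6 = (+0.2775, -0.9607)
n_7 = (+0.8592, -0.5117)
  (0,1): δ = 109.11°  ·
  (0,2): δ = 48.96°  ✓
  (0,3): δ = 27.92°  ✓
  (0,4): δ = 13.37°  ✓
  (0,5): δ = 56.74°  ✓
  (0,6): δ = 84.05°  ·
  (0,7): δ = 127.16°  ·
  (1,2): δ = 119.85°  ·
  (1,3): δ = 98.81°  ·
  (1,4): δ = 57.51°  ✓
  (1,5): δ = 14.15°  ✓
  (1,6): δ = 13.16°  ✓
  (1,7): δ = 56.27°  ✓
  (2,3): δ = 158.96°  ·
  (2,4): δ = 117.66°  ·
  (2,5): δ = 74.30°  ·
  (2,6): δ = 46.99°  ✓
  (2,7): δ = 3.88°  ✓
  (3,4): δ = 138.70°  ·
  (3,5): δ = 95.34°  ·
  (3,6): δ = 68.03°  ✓
  (3,7): δ = 24.92°  ✓
  (4,5): δ = 136.64°  ·
  (4,6): δ = 109.33°  ·
  (4,7): δ = 66.22°  ✓
  (5,6): δ = 152.69°  ·
  (5,7): δ = 109.58°  ·
  (6,7): δ = 136.89°  ·
antipodal pairs: 13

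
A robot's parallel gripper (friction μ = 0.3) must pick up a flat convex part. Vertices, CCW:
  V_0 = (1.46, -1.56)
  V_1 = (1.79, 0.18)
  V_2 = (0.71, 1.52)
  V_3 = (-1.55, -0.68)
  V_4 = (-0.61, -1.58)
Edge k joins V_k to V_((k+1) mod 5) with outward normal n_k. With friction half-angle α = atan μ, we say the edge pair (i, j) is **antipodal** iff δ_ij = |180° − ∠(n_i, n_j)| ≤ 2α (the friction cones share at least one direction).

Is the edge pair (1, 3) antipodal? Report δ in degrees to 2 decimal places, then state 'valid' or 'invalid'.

α = atan 0.3 = 16.70°;  2α = 33.40°
edge 1: e_1 = (-1.08, +1.34);  n_1 = (+0.7786, +0.6275)
edge 3: e_3 = (+0.94, -0.90);  n_3 = (-0.6916, -0.7223)
∠(n_1, n_3) = 172.62°
δ = |180° − 172.62°| = 7.38°
7.38° ≤ 2α = 33.40°  →  valid

δ = 7.38°, valid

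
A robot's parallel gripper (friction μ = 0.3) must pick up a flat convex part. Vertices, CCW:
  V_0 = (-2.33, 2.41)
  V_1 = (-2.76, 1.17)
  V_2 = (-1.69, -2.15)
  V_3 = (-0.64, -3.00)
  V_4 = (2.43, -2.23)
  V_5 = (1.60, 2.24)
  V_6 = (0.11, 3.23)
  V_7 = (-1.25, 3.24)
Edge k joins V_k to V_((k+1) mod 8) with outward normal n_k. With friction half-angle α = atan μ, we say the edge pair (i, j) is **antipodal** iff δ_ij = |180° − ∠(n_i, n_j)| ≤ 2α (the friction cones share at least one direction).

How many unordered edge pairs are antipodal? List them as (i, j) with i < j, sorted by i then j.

count = 5; pairs: (0,4), (1,4), (2,5), (3,6), (3,7)

α = atan 0.3 = 16.70°;  2α = 33.40°
n_0 = (-0.9448, +0.3276)
n_1 = (-0.9518, -0.3068)
n_2 = (-0.6292, -0.7772)
n_3 = (+0.2433, -0.9700)
n_4 = (+0.9832, +0.1826)
n_5 = (+0.5534, +0.8329)
n_6 = (+0.0074, +1.0000)
n_7 = (-0.6094, +0.7929)
  (0,1): δ = 143.01°  ·
  (0,2): δ = 109.87°  ·
  (0,3): δ = 56.79°  ·
  (0,4): δ = 29.64°  ✓
  (0,5): δ = 75.52°  ·
  (0,6): δ = 108.70°  ·
  (0,7): δ = 146.67°  ·
  (1,2): δ = 146.85°  ·
  (1,3): δ = 93.78°  ·
  (1,4): δ = 7.34°  ✓
  (1,5): δ = 38.54°  ·
  (1,6): δ = 71.72°  ·
  (1,7): δ = 109.68°  ·
  (2,3): δ = 126.93°  ·
  (2,4): δ = 40.49°  ·
  (2,5): δ = 5.39°  ✓
  (2,6): δ = 38.57°  ·
  (2,7): δ = 76.53°  ·
  (3,4): δ = 93.56°  ·
  (3,5): δ = 47.68°  ·
  (3,6): δ = 14.50°  ✓
  (3,7): δ = 23.46°  ✓
  (4,5): δ = 134.12°  ·
  (4,6): δ = 100.94°  ·
  (4,7): δ = 62.98°  ·
  (5,6): δ = 146.82°  ·
  (5,7): δ = 108.86°  ·
  (6,7): δ = 142.04°  ·
antipodal pairs: 5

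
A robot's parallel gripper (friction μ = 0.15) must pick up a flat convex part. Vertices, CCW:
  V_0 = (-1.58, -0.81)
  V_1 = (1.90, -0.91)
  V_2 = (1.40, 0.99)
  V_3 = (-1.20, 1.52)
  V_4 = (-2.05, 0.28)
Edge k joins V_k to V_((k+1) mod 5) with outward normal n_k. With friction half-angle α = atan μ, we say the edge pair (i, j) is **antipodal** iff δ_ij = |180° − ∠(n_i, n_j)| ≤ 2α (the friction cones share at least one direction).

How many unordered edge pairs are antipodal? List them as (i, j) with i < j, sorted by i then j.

count = 2; pairs: (0,2), (1,4)

α = atan 0.15 = 8.53°;  2α = 17.06°
n_0 = (-0.0287, -0.9996)
n_1 = (+0.9671, +0.2545)
n_2 = (+0.1997, +0.9798)
n_3 = (-0.8248, +0.5654)
n_4 = (-0.9183, -0.3960)
  (0,1): δ = 73.61°  ·
  (0,2): δ = 9.88°  ✓
  (0,3): δ = 57.22°  ·
  (0,4): δ = 114.97°  ·
  (1,2): δ = 116.27°  ·
  (1,3): δ = 49.17°  ·
  (1,4): δ = 8.58°  ✓
  (2,3): δ = 112.91°  ·
  (2,4): δ = 55.15°  ·
  (3,4): δ = 122.24°  ·
antipodal pairs: 2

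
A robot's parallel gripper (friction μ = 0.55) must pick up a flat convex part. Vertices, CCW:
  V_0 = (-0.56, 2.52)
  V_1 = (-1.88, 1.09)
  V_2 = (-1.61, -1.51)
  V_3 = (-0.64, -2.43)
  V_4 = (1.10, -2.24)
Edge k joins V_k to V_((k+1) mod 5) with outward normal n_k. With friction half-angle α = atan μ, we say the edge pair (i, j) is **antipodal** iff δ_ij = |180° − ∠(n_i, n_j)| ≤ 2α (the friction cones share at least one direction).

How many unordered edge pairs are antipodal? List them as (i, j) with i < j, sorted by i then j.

α = atan 0.55 = 28.81°;  2α = 57.62°
n_0 = (-0.7348, +0.6783)
n_1 = (-0.9947, -0.1033)
n_2 = (-0.6882, -0.7256)
n_3 = (+0.1086, -0.9941)
n_4 = (+0.9442, +0.3293)
  (0,1): δ = 131.36°  ·
  (0,2): δ = 90.78°  ·
  (0,3): δ = 41.06°  ✓
  (0,4): δ = 61.94°  ·
  (1,2): δ = 139.41°  ·
  (1,3): δ = 89.70°  ·
  (1,4): δ = 13.30°  ✓
  (2,3): δ = 130.28°  ·
  (2,4): δ = 27.29°  ✓
  (3,4): δ = 77.01°  ·
antipodal pairs: 3

count = 3; pairs: (0,3), (1,4), (2,4)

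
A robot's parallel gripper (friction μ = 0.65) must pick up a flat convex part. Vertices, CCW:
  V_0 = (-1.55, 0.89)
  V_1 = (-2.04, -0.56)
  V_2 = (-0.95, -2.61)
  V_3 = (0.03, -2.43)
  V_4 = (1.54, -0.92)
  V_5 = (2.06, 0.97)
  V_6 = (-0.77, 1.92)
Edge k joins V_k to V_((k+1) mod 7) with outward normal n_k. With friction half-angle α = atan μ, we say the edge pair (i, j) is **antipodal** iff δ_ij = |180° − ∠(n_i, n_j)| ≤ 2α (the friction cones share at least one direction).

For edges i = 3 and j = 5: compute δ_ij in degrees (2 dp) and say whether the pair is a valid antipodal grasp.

α = atan 0.65 = 33.02°;  2α = 66.05°
edge 3: e_3 = (+1.51, +1.51);  n_3 = (+0.7071, -0.7071)
edge 5: e_5 = (-2.83, +0.95);  n_5 = (+0.3182, +0.9480)
∠(n_3, n_5) = 116.44°
δ = |180° − 116.44°| = 63.56°
63.56° ≤ 2α = 66.05°  →  valid

δ = 63.56°, valid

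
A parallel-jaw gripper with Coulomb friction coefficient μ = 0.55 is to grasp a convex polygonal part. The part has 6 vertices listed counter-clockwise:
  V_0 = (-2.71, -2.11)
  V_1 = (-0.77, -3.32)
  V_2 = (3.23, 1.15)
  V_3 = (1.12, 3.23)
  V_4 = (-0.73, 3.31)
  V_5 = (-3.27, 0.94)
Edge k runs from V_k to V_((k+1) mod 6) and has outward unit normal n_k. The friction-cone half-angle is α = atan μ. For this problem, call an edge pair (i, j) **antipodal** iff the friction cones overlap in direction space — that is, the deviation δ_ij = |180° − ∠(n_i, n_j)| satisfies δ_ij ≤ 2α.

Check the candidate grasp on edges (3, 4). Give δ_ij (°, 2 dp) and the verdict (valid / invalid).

α = atan 0.55 = 28.81°;  2α = 57.62°
edge 3: e_3 = (-1.85, +0.08);  n_3 = (+0.0432, +0.9991)
edge 4: e_4 = (-2.54, -2.37);  n_4 = (-0.6822, +0.7312)
∠(n_3, n_4) = 45.49°
δ = |180° − 45.49°| = 134.51°
134.51° > 2α = 57.62°  →  invalid

δ = 134.51°, invalid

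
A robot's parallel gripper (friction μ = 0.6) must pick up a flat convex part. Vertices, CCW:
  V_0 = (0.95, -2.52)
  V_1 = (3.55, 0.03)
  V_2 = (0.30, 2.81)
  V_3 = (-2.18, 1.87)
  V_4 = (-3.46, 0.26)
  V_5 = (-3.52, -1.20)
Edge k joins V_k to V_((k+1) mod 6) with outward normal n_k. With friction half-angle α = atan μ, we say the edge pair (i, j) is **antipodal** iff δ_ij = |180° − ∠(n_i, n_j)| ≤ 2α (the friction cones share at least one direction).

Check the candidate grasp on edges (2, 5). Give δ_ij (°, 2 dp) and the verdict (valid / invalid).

δ = 37.21°, valid

α = atan 0.6 = 30.96°;  2α = 61.93°
edge 2: e_2 = (-2.48, -0.94);  n_2 = (-0.3544, +0.9351)
edge 5: e_5 = (+4.47, -1.32);  n_5 = (-0.2832, -0.9591)
∠(n_2, n_5) = 142.79°
δ = |180° − 142.79°| = 37.21°
37.21° ≤ 2α = 61.93°  →  valid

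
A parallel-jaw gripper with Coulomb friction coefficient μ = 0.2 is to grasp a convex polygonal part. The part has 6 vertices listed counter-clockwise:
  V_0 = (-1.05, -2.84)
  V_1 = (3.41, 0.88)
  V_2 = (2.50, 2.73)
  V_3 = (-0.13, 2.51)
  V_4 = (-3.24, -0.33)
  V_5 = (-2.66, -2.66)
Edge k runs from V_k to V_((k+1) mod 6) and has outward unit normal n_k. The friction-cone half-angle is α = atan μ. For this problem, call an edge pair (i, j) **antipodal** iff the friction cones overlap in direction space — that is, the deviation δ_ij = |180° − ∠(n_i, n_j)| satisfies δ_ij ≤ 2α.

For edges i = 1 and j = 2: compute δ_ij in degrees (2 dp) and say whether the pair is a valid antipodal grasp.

α = atan 0.2 = 11.31°;  2α = 22.62°
edge 1: e_1 = (-0.91, +1.85);  n_1 = (+0.8973, +0.4414)
edge 2: e_2 = (-2.63, -0.22);  n_2 = (-0.0834, +0.9965)
∠(n_1, n_2) = 68.59°
δ = |180° − 68.59°| = 111.41°
111.41° > 2α = 22.62°  →  invalid

δ = 111.41°, invalid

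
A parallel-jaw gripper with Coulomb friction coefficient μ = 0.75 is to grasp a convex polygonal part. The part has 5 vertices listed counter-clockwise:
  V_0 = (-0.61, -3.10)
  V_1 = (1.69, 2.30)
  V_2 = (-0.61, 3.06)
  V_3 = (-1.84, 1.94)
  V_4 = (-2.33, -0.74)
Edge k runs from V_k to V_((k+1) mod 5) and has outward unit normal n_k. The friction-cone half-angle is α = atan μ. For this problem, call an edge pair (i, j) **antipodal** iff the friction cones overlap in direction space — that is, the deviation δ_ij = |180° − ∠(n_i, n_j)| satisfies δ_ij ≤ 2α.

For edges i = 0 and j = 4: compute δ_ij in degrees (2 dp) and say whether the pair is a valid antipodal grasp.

δ = 59.16°, valid

α = atan 0.75 = 36.87°;  2α = 73.74°
edge 0: e_0 = (+2.30, +5.40);  n_0 = (+0.9200, -0.3919)
edge 4: e_4 = (+1.72, -2.36);  n_4 = (-0.8081, -0.5890)
∠(n_0, n_4) = 120.84°
δ = |180° − 120.84°| = 59.16°
59.16° ≤ 2α = 73.74°  →  valid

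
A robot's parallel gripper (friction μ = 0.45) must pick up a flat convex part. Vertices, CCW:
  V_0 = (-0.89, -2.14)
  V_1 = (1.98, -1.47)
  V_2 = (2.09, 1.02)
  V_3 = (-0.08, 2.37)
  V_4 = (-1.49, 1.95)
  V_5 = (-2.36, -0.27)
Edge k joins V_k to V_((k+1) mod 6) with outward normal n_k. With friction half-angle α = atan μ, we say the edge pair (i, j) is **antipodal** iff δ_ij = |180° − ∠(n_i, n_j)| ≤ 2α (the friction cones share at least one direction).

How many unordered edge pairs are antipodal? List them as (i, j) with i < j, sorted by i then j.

count = 5; pairs: (0,2), (0,3), (1,4), (1,5), (2,5)

α = atan 0.45 = 24.23°;  2α = 48.46°
n_0 = (+0.2273, -0.9738)
n_1 = (+0.9990, -0.0441)
n_2 = (+0.5282, +0.8491)
n_3 = (-0.2855, +0.9584)
n_4 = (-0.9311, +0.3649)
n_5 = (-0.7862, -0.6180)
  (0,1): δ = 105.67°  ·
  (0,2): δ = 45.03°  ✓
  (0,3): δ = 3.45°  ✓
  (0,4): δ = 55.46°  ·
  (0,5): δ = 115.03°  ·
  (1,2): δ = 119.36°  ·
  (1,3): δ = 70.88°  ·
  (1,4): δ = 18.87°  ✓
  (1,5): δ = 40.70°  ✓
  (2,3): δ = 131.53°  ·
  (2,4): δ = 79.51°  ·
  (2,5): δ = 19.94°  ✓
  (3,4): δ = 127.99°  ·
  (3,5): δ = 68.42°  ·
  (4,5): δ = 120.43°  ·
antipodal pairs: 5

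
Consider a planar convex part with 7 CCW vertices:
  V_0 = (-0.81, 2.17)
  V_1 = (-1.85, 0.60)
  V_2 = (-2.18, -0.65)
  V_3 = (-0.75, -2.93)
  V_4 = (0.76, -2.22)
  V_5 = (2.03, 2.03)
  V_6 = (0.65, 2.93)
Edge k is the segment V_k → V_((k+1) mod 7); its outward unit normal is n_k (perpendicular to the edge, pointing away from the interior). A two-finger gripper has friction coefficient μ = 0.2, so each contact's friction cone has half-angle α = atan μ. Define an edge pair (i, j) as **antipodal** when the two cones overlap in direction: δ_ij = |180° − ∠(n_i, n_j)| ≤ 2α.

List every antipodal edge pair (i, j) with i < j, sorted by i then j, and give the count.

α = atan 0.2 = 11.31°;  2α = 22.62°
n_0 = (-0.8337, +0.5522)
n_1 = (-0.9669, +0.2553)
n_2 = (-0.8472, -0.5313)
n_3 = (+0.4255, -0.9050)
n_4 = (+0.9581, -0.2863)
n_5 = (+0.5463, +0.8376)
n_6 = (-0.4617, +0.8870)
  (0,1): δ = 161.27°  ·
  (0,2): δ = 114.38°  ·
  (0,3): δ = 31.30°  ·
  (0,4): δ = 16.88°  ✓
  (0,5): δ = 90.41°  ·
  (0,6): δ = 151.02°  ·
  (1,2): δ = 133.12°  ·
  (1,3): δ = 50.03°  ·
  (1,4): δ = 1.85°  ✓
  (1,5): δ = 71.68°  ·
  (1,6): δ = 132.29°  ·
  (2,3): δ = 96.91°  ·
  (2,4): δ = 48.73°  ·
  (2,5): δ = 24.79°  ·
  (2,6): δ = 85.40°  ·
  (3,4): δ = 131.82°  ·
  (3,5): δ = 58.29°  ·
  (3,6): δ = 2.32°  ✓
  (4,5): δ = 106.47°  ·
  (4,6): δ = 45.86°  ·
  (5,6): δ = 119.39°  ·
antipodal pairs: 3

count = 3; pairs: (0,4), (1,4), (3,6)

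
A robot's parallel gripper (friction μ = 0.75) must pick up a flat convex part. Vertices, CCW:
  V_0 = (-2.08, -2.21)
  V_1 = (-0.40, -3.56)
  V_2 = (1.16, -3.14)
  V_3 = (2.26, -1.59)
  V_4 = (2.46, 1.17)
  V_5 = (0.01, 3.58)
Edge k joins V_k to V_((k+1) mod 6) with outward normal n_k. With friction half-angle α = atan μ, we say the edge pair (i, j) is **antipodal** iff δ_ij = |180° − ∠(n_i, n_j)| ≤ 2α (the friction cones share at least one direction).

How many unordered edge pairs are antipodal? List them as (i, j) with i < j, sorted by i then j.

count = 7; pairs: (0,3), (0,4), (1,4), (1,5), (2,5), (3,5), (4,5)

α = atan 0.75 = 36.87°;  2α = 73.74°
n_0 = (-0.6264, -0.7795)
n_1 = (+0.2600, -0.9656)
n_2 = (+0.8155, -0.5787)
n_3 = (+0.9974, -0.0723)
n_4 = (+0.7013, +0.7129)
n_5 = (-0.9406, +0.3395)
  (0,1): δ = 126.15°  ·
  (0,2): δ = 86.58°  ·
  (0,3): δ = 55.36°  ✓
  (0,4): δ = 5.74°  ✓
  (0,5): δ = 108.94°  ·
  (1,2): δ = 140.43°  ·
  (1,3): δ = 109.21°  ·
  (1,4): δ = 59.60°  ✓
  (1,5): δ = 55.08°  ✓
  (2,3): δ = 148.78°  ·
  (2,4): δ = 99.17°  ·
  (2,5): δ = 15.51°  ✓
  (3,4): δ = 130.38°  ·
  (3,5): δ = 15.70°  ✓
  (4,5): δ = 65.32°  ✓
antipodal pairs: 7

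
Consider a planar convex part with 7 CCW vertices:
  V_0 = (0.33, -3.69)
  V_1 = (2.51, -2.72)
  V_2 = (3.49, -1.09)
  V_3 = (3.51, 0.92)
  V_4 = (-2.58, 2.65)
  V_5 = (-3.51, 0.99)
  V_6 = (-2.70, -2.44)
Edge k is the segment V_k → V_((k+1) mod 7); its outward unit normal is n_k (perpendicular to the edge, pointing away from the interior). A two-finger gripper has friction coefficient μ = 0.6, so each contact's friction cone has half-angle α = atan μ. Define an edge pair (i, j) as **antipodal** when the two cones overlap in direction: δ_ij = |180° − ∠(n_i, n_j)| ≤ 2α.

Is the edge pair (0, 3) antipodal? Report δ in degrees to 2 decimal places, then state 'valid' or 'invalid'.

δ = 39.85°, valid

α = atan 0.6 = 30.96°;  2α = 61.93°
edge 0: e_0 = (+2.18, +0.97);  n_0 = (+0.4065, -0.9136)
edge 3: e_3 = (-6.09, +1.73);  n_3 = (+0.2733, +0.9619)
∠(n_0, n_3) = 140.15°
δ = |180° − 140.15°| = 39.85°
39.85° ≤ 2α = 61.93°  →  valid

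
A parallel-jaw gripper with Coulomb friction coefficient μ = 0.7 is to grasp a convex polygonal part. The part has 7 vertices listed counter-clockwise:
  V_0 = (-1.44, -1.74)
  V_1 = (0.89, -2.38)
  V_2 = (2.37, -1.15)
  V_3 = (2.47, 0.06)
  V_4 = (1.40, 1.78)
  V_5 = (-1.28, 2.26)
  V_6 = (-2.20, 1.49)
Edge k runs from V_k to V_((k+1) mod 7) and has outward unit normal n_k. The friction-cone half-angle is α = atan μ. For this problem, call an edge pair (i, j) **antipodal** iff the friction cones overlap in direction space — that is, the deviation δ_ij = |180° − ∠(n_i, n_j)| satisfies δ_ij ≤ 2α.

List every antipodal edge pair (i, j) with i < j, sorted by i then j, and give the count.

count = 10; pairs: (0,3), (0,4), (0,5), (1,4), (1,5), (1,6), (2,5), (2,6), (3,6), (4,6)

α = atan 0.7 = 34.99°;  2α = 69.98°
n_0 = (-0.2649, -0.9643)
n_1 = (+0.6392, -0.7691)
n_2 = (+0.9966, -0.0824)
n_3 = (+0.8491, +0.5282)
n_4 = (+0.1763, +0.9843)
n_5 = (-0.6418, +0.7669)
n_6 = (-0.9734, -0.2290)
  (0,1): δ = 124.91°  ·
  (0,2): δ = 79.37°  ·
  (0,3): δ = 42.76°  ✓
  (0,4): δ = 5.20°  ✓
  (0,5): δ = 55.29°  ✓
  (0,6): δ = 118.60°  ·
  (1,2): δ = 134.45°  ·
  (1,3): δ = 97.84°  ·
  (1,4): δ = 49.88°  ✓
  (1,5): δ = 0.20°  ✓
  (1,6): δ = 63.51°  ✓
  (2,3): δ = 143.39°  ·
  (2,4): δ = 95.43°  ·
  (2,5): δ = 45.35°  ✓
  (2,6): δ = 17.96°  ✓
  (3,4): δ = 132.04°  ·
  (3,5): δ = 81.96°  ·
  (3,6): δ = 18.64°  ✓
  (4,5): δ = 129.92°  ·
  (4,6): δ = 66.61°  ✓
  (5,6): δ = 116.69°  ·
antipodal pairs: 10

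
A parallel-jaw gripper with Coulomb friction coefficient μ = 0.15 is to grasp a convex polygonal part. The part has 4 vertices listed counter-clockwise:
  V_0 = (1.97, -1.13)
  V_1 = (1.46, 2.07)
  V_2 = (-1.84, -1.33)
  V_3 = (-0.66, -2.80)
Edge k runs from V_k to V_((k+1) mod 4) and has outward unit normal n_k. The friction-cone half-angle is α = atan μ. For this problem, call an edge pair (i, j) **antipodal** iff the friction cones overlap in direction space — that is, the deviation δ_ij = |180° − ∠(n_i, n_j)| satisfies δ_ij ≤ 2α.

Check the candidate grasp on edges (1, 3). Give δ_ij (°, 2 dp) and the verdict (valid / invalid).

δ = 13.44°, valid

α = atan 0.15 = 8.53°;  2α = 17.06°
edge 1: e_1 = (-3.30, -3.40);  n_1 = (-0.7176, +0.6965)
edge 3: e_3 = (+2.63, +1.67);  n_3 = (+0.5360, -0.8442)
∠(n_1, n_3) = 166.56°
δ = |180° − 166.56°| = 13.44°
13.44° ≤ 2α = 17.06°  →  valid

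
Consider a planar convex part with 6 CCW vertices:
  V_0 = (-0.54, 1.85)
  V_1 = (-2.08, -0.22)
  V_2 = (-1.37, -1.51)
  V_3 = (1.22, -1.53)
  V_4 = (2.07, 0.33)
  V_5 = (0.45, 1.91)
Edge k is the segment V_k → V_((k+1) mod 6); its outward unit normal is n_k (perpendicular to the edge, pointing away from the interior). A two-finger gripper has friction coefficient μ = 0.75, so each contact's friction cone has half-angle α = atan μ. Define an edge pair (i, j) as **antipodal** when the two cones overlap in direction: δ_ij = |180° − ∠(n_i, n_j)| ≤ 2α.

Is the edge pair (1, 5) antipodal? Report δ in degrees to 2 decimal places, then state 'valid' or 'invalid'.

α = atan 0.75 = 36.87°;  2α = 73.74°
edge 1: e_1 = (+0.71, -1.29);  n_1 = (-0.8761, -0.4822)
edge 5: e_5 = (-0.99, -0.06);  n_5 = (-0.0605, +0.9982)
∠(n_1, n_5) = 115.36°
δ = |180° − 115.36°| = 64.64°
64.64° ≤ 2α = 73.74°  →  valid

δ = 64.64°, valid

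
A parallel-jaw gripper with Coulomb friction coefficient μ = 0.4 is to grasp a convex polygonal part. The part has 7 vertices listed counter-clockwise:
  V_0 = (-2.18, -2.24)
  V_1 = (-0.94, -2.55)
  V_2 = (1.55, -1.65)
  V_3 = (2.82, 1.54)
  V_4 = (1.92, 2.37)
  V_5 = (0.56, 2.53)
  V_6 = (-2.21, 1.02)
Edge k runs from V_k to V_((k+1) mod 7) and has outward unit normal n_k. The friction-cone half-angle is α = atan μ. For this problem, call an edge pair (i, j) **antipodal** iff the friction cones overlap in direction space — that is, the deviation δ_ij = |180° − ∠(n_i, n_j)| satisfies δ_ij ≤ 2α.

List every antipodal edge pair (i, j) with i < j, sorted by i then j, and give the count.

count = 7; pairs: (0,3), (0,4), (0,5), (1,4), (1,5), (2,5), (2,6)

α = atan 0.4 = 21.80°;  2α = 43.60°
n_0 = (-0.2425, -0.9701)
n_1 = (+0.3399, -0.9405)
n_2 = (+0.9291, -0.3699)
n_3 = (+0.6779, +0.7351)
n_4 = (+0.1168, +0.9932)
n_5 = (-0.4786, +0.8780)
n_6 = (-1.0000, -0.0092)
  (0,1): δ = 146.09°  ·
  (0,2): δ = 97.67°  ·
  (0,3): δ = 28.65°  ✓
  (0,4): δ = 7.33°  ✓
  (0,5): δ = 42.63°  ✓
  (0,6): δ = 104.56°  ·
  (1,2): δ = 131.58°  ·
  (1,3): δ = 62.56°  ·
  (1,4): δ = 26.58°  ✓
  (1,5): δ = 8.72°  ✓
  (1,6): δ = 70.66°  ·
  (2,3): δ = 110.97°  ·
  (2,4): δ = 75.00°  ·
  (2,5): δ = 39.70°  ✓
  (2,6): δ = 22.24°  ✓
  (3,4): δ = 144.03°  ·
  (3,5): δ = 108.72°  ·
  (3,6): δ = 46.79°  ·
  (4,5): δ = 144.69°  ·
  (4,6): δ = 82.76°  ·
  (5,6): δ = 118.07°  ·
antipodal pairs: 7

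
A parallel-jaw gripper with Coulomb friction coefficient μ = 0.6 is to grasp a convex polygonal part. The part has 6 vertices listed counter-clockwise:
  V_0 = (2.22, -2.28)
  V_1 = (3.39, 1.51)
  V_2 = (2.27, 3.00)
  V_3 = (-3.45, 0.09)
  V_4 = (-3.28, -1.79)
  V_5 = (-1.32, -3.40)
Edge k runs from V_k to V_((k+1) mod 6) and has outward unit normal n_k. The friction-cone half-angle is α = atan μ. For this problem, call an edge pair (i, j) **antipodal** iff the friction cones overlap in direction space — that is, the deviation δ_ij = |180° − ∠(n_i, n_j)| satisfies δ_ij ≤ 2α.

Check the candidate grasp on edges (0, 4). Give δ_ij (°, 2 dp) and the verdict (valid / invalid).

δ = 67.76°, invalid

α = atan 0.6 = 30.96°;  2α = 61.93°
edge 0: e_0 = (+1.17, +3.79);  n_0 = (+0.9555, -0.2950)
edge 4: e_4 = (+1.96, -1.61);  n_4 = (-0.6347, -0.7727)
∠(n_0, n_4) = 112.24°
δ = |180° − 112.24°| = 67.76°
67.76° > 2α = 61.93°  →  invalid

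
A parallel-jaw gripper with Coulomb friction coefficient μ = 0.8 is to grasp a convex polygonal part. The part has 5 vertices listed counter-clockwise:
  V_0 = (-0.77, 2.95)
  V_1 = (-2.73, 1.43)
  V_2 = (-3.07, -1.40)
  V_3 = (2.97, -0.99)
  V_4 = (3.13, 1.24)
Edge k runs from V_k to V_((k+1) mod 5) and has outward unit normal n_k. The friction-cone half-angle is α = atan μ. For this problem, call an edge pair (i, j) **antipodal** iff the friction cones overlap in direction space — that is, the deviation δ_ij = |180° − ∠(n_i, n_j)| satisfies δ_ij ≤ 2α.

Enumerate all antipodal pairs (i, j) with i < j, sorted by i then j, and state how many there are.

α = atan 0.8 = 38.66°;  2α = 77.32°
n_0 = (-0.6128, +0.7902)
n_1 = (-0.9929, +0.1193)
n_2 = (+0.0677, -0.9977)
n_3 = (+0.9974, -0.0716)
n_4 = (+0.4016, +0.9158)
  (0,1): δ = 134.64°  ·
  (0,2): δ = 33.91°  ✓
  (0,3): δ = 48.10°  ✓
  (0,4): δ = 118.53°  ·
  (1,2): δ = 79.27°  ·
  (1,3): δ = 2.75°  ✓
  (1,4): δ = 73.18°  ✓
  (2,3): δ = 97.99°  ·
  (2,4): δ = 27.56°  ✓
  (3,4): δ = 109.57°  ·
antipodal pairs: 5

count = 5; pairs: (0,2), (0,3), (1,3), (1,4), (2,4)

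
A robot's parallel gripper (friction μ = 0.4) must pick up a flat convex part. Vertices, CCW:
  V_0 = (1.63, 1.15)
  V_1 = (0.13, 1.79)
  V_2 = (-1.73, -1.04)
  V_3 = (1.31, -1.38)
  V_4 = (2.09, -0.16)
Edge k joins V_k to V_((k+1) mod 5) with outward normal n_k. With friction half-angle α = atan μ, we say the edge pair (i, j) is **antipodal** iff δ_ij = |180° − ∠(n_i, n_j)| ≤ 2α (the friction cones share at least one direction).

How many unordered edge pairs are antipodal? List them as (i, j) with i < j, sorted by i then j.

count = 2; pairs: (0,2), (1,3)

α = atan 0.4 = 21.80°;  2α = 43.60°
n_0 = (+0.3924, +0.9198)
n_1 = (-0.8357, +0.5492)
n_2 = (-0.1111, -0.9938)
n_3 = (+0.8425, -0.5387)
n_4 = (+0.9435, +0.3313)
  (0,1): δ = 100.21°  ·
  (0,2): δ = 16.72°  ✓
  (0,3): δ = 80.51°  ·
  (0,4): δ = 132.45°  ·
  (1,2): δ = 63.07°  ·
  (1,3): δ = 0.72°  ✓
  (1,4): δ = 52.66°  ·
  (2,3): δ = 116.21°  ·
  (2,4): δ = 64.27°  ·
  (3,4): δ = 128.06°  ·
antipodal pairs: 2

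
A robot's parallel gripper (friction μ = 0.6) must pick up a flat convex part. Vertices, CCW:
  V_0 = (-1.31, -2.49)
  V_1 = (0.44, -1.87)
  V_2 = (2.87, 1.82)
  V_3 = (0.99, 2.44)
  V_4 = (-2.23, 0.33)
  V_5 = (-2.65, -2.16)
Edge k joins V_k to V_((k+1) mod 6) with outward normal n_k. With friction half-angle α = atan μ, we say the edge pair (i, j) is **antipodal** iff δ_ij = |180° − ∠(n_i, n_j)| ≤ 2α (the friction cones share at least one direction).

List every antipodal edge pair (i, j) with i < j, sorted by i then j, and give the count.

α = atan 0.6 = 30.96°;  2α = 61.93°
n_0 = (+0.3339, -0.9426)
n_1 = (+0.8352, -0.5500)
n_2 = (+0.3132, +0.9497)
n_3 = (-0.5481, +0.8364)
n_4 = (-0.9861, +0.1663)
n_5 = (-0.2391, -0.9710)
  (0,1): δ = 142.87°  ·
  (0,2): δ = 37.76°  ✓
  (0,3): δ = 13.73°  ✓
  (0,4): δ = 60.92°  ✓
  (0,5): δ = 146.66°  ·
  (1,2): δ = 74.89°  ·
  (1,3): δ = 23.40°  ✓
  (1,4): δ = 23.79°  ✓
  (1,5): δ = 109.53°  ·
  (2,3): δ = 128.51°  ·
  (2,4): δ = 81.32°  ·
  (2,5): δ = 4.42°  ✓
  (3,4): δ = 132.81°  ·
  (3,5): δ = 47.07°  ✓
  (4,5): δ = 94.26°  ·
antipodal pairs: 7

count = 7; pairs: (0,2), (0,3), (0,4), (1,3), (1,4), (2,5), (3,5)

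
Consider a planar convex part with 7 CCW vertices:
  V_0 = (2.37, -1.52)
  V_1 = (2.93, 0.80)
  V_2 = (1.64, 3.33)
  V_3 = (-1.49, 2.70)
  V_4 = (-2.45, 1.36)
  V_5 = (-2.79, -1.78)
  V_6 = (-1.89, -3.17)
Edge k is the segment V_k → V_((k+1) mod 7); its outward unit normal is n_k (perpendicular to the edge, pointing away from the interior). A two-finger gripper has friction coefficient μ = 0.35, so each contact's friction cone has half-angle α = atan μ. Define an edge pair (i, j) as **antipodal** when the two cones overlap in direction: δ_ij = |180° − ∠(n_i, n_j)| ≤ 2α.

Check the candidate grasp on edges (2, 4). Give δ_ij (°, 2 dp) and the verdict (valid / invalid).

α = atan 0.35 = 19.29°;  2α = 38.58°
edge 2: e_2 = (-3.13, -0.63);  n_2 = (-0.1973, +0.9803)
edge 4: e_4 = (-0.34, -3.14);  n_4 = (-0.9942, +0.1077)
∠(n_2, n_4) = 72.44°
δ = |180° − 72.44°| = 107.56°
107.56° > 2α = 38.58°  →  invalid

δ = 107.56°, invalid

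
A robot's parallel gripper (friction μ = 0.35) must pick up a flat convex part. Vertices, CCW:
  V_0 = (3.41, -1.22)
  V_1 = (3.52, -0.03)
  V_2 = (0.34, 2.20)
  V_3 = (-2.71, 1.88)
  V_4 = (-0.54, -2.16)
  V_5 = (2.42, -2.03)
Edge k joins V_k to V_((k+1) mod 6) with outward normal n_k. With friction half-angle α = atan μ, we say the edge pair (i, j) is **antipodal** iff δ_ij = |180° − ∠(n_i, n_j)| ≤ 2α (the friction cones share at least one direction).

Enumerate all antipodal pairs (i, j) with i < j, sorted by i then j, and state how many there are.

count = 5; pairs: (0,3), (1,3), (1,4), (2,4), (2,5)

α = atan 0.35 = 19.29°;  2α = 38.58°
n_0 = (+0.9958, -0.0920)
n_1 = (+0.5742, +0.8187)
n_2 = (-0.1043, +0.9945)
n_3 = (-0.8810, -0.4732)
n_4 = (+0.0439, -0.9990)
n_5 = (+0.6332, -0.7740)
  (0,1): δ = 119.76°  ·
  (0,2): δ = 78.73°  ·
  (0,3): δ = 33.52°  ✓
  (0,4): δ = 97.80°  ·
  (0,5): δ = 134.57°  ·
  (1,2): δ = 138.97°  ·
  (1,3): δ = 26.72°  ✓
  (1,4): δ = 37.56°  ✓
  (1,5): δ = 74.33°  ·
  (2,3): δ = 67.75°  ·
  (2,4): δ = 3.47°  ✓
  (2,5): δ = 33.30°  ✓
  (3,4): δ = 115.73°  ·
  (3,5): δ = 78.95°  ·
  (4,5): δ = 143.23°  ·
antipodal pairs: 5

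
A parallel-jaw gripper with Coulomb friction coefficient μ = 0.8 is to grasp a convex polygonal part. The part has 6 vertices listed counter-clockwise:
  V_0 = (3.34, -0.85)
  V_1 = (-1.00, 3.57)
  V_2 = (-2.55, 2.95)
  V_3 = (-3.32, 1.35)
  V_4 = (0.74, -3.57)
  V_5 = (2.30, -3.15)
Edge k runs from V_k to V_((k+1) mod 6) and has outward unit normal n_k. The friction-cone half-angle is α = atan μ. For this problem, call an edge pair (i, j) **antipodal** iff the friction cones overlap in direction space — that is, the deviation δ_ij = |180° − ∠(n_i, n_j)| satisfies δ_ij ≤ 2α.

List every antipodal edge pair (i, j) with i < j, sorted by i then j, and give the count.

count = 9; pairs: (0,2), (0,3), (0,4), (1,3), (1,4), (1,5), (2,4), (2,5), (3,5)

α = atan 0.8 = 38.66°;  2α = 77.32°
n_0 = (+0.7135, +0.7006)
n_1 = (-0.3714, +0.9285)
n_2 = (-0.9011, +0.4336)
n_3 = (-0.7713, -0.6365)
n_4 = (+0.2600, -0.9656)
n_5 = (+0.9112, -0.4120)
  (0,1): δ = 112.68°  ·
  (0,2): δ = 70.18°  ✓
  (0,3): δ = 4.95°  ✓
  (0,4): δ = 60.59°  ✓
  (0,5): δ = 111.19°  ·
  (1,2): δ = 137.50°  ·
  (1,3): δ = 72.27°  ✓
  (1,4): δ = 6.73°  ✓
  (1,5): δ = 43.87°  ✓
  (2,3): δ = 114.77°  ·
  (2,4): δ = 49.23°  ✓
  (2,5): δ = 1.37°  ✓
  (3,4): δ = 114.46°  ·
  (3,5): δ = 63.86°  ✓
  (4,5): δ = 129.40°  ·
antipodal pairs: 9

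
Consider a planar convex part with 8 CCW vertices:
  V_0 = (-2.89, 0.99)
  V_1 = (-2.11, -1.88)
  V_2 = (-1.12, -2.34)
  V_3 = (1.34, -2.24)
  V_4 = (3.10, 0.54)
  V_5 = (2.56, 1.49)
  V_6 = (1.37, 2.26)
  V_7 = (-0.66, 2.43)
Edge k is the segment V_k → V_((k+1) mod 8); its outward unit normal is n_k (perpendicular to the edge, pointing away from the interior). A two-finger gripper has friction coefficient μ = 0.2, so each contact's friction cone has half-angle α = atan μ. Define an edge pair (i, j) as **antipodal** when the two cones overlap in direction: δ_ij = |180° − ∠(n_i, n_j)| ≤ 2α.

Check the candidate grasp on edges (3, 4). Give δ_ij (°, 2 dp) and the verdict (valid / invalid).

α = atan 0.2 = 11.31°;  2α = 22.62°
edge 3: e_3 = (+1.76, +2.78);  n_3 = (+0.8449, -0.5349)
edge 4: e_4 = (-0.54, +0.95);  n_4 = (+0.8694, +0.4942)
∠(n_3, n_4) = 61.95°
δ = |180° − 61.95°| = 118.05°
118.05° > 2α = 22.62°  →  invalid

δ = 118.05°, invalid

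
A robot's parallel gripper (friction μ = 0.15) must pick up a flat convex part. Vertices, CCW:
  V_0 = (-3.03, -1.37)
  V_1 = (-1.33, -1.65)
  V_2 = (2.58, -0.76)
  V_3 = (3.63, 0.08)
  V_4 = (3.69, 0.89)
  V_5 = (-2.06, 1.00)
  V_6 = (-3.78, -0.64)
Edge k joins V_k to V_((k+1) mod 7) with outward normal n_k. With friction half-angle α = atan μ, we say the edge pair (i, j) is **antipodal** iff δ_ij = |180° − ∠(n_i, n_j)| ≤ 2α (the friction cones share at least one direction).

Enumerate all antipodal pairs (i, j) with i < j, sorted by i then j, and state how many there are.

count = 3; pairs: (0,4), (1,4), (2,5)

α = atan 0.15 = 8.53°;  2α = 17.06°
n_0 = (-0.1625, -0.9867)
n_1 = (+0.2219, -0.9751)
n_2 = (+0.6247, -0.7809)
n_3 = (+0.9973, -0.0739)
n_4 = (+0.0191, +0.9998)
n_5 = (-0.6901, +0.7237)
n_6 = (-0.6975, -0.7166)
  (0,1): δ = 157.82°  ·
  (0,2): δ = 131.99°  ·
  (0,3): δ = 84.88°  ·
  (0,4): δ = 8.26°  ✓
  (0,5): δ = 52.99°  ·
  (0,6): δ = 145.13°  ·
  (1,2): δ = 154.16°  ·
  (1,3): δ = 107.06°  ·
  (1,4): δ = 13.92°  ✓
  (1,5): δ = 30.81°  ·
  (1,6): δ = 122.95°  ·
  (2,3): δ = 132.90°  ·
  (2,4): δ = 39.76°  ·
  (2,5): δ = 4.98°  ✓
  (2,6): δ = 97.11°  ·
  (3,4): δ = 86.86°  ·
  (3,5): δ = 42.13°  ·
  (3,6): δ = 50.01°  ·
  (4,5): δ = 135.27°  ·
  (4,6): δ = 43.13°  ·
  (5,6): δ = 87.86°  ·
antipodal pairs: 3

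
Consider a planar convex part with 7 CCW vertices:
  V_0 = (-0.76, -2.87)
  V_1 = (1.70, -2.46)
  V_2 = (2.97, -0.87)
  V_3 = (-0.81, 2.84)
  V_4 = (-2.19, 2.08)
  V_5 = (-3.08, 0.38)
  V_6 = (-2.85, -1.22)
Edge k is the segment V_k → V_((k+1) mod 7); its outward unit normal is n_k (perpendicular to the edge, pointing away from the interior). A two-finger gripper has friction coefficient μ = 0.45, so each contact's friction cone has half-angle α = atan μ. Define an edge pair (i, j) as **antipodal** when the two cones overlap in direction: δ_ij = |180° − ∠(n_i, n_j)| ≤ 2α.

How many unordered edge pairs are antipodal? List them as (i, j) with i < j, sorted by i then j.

α = atan 0.45 = 24.23°;  2α = 48.46°
n_0 = (+0.1644, -0.9864)
n_1 = (+0.7813, -0.6241)
n_2 = (+0.7005, +0.7137)
n_3 = (-0.4824, +0.8759)
n_4 = (-0.8859, +0.4638)
n_5 = (-0.9898, -0.1423)
n_6 = (-0.6196, -0.7849)
  (0,1): δ = 138.08°  ·
  (0,2): δ = 53.93°  ·
  (0,3): δ = 19.38°  ✓
  (0,4): δ = 52.90°  ·
  (0,5): δ = 88.72°  ·
  (0,6): δ = 132.25°  ·
  (1,2): δ = 95.85°  ·
  (1,3): δ = 22.54°  ✓
  (1,4): δ = 10.98°  ✓
  (1,5): δ = 46.80°  ✓
  (1,6): δ = 90.33°  ·
  (2,3): δ = 106.69°  ·
  (2,4): δ = 73.17°  ·
  (2,5): δ = 37.36°  ✓
  (2,6): δ = 6.17°  ✓
  (3,4): δ = 146.48°  ·
  (3,5): δ = 110.66°  ·
  (3,6): δ = 67.13°  ·
  (4,5): δ = 144.19°  ·
  (4,6): δ = 100.66°  ·
  (5,6): δ = 136.47°  ·
antipodal pairs: 6

count = 6; pairs: (0,3), (1,3), (1,4), (1,5), (2,5), (2,6)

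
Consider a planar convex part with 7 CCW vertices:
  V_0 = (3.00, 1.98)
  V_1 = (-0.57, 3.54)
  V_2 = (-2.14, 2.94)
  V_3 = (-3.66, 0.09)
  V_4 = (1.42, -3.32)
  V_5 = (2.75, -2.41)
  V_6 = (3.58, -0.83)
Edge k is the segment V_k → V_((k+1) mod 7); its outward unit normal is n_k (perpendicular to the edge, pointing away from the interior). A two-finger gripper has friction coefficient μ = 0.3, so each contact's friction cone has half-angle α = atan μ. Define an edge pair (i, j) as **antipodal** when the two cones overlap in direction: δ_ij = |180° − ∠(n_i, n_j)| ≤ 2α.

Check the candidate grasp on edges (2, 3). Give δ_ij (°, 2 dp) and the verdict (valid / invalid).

α = atan 0.3 = 16.70°;  2α = 33.40°
edge 2: e_2 = (-1.52, -2.85);  n_2 = (-0.8824, +0.4706)
edge 3: e_3 = (+5.08, -3.41);  n_3 = (-0.5573, -0.8303)
∠(n_2, n_3) = 84.20°
δ = |180° − 84.20°| = 95.80°
95.80° > 2α = 33.40°  →  invalid

δ = 95.80°, invalid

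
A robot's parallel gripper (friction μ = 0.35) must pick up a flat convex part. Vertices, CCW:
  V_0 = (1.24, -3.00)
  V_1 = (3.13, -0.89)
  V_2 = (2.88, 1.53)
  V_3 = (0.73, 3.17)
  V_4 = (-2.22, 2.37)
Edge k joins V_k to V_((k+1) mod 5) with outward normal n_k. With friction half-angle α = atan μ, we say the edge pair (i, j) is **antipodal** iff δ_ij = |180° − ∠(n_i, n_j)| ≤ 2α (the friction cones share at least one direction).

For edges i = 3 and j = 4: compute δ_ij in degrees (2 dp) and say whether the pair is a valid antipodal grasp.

α = atan 0.35 = 19.29°;  2α = 38.58°
edge 3: e_3 = (-2.95, -0.80);  n_3 = (-0.2617, +0.9651)
edge 4: e_4 = (+3.46, -5.37);  n_4 = (-0.8406, -0.5416)
∠(n_3, n_4) = 107.62°
δ = |180° − 107.62°| = 72.38°
72.38° > 2α = 38.58°  →  invalid

δ = 72.38°, invalid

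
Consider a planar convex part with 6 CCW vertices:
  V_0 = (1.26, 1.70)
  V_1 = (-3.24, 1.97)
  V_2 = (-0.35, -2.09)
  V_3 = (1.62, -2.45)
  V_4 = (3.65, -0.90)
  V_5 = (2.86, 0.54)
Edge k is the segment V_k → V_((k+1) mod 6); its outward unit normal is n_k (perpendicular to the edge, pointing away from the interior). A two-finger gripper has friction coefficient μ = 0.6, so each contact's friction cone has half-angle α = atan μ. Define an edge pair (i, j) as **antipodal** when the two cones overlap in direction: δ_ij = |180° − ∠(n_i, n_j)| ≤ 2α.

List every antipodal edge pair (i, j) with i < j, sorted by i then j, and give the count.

α = atan 0.6 = 30.96°;  2α = 61.93°
n_0 = (+0.0599, +0.9982)
n_1 = (-0.8147, -0.5799)
n_2 = (-0.1798, -0.9837)
n_3 = (+0.6069, -0.7948)
n_4 = (+0.8767, +0.4810)
n_5 = (+0.5870, +0.8096)
  (0,1): δ = 51.12°  ✓
  (0,2): δ = 6.92°  ✓
  (0,3): δ = 40.80°  ✓
  (0,4): δ = 122.18°  ·
  (0,5): δ = 147.49°  ·
  (1,2): δ = 135.80°  ·
  (1,3): δ = 88.08°  ·
  (1,4): δ = 6.69°  ✓
  (1,5): δ = 18.61°  ✓
  (2,3): δ = 132.28°  ·
  (2,4): δ = 50.89°  ✓
  (2,5): δ = 25.59°  ✓
  (3,4): δ = 98.61°  ·
  (3,5): δ = 73.31°  ·
  (4,5): δ = 154.69°  ·
antipodal pairs: 7

count = 7; pairs: (0,1), (0,2), (0,3), (1,4), (1,5), (2,4), (2,5)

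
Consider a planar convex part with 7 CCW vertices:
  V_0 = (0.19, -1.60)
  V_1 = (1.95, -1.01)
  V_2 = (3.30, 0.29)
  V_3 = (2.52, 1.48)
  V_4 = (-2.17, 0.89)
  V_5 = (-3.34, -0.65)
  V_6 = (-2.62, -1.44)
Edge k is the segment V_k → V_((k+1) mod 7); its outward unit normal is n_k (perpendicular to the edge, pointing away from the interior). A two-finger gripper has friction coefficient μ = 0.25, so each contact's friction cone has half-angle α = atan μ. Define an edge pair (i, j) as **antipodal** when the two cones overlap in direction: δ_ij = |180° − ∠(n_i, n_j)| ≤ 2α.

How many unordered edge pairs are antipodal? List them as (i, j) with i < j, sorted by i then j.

α = atan 0.25 = 14.04°;  2α = 28.07°
n_0 = (+0.3178, -0.9481)
n_1 = (+0.6936, -0.7203)
n_2 = (+0.8364, +0.5482)
n_3 = (-0.1248, +0.9922)
n_4 = (-0.7963, +0.6050)
n_5 = (-0.7391, -0.6736)
n_6 = (-0.0568, -0.9984)
  (0,1): δ = 154.61°  ·
  (0,2): δ = 75.29°  ·
  (0,3): δ = 11.36°  ✓
  (0,4): δ = 34.24°  ·
  (0,5): δ = 113.81°  ·
  (0,6): δ = 158.21°  ·
  (1,2): δ = 100.68°  ·
  (1,3): δ = 36.75°  ·
  (1,4): δ = 8.86°  ✓
  (1,5): δ = 88.43°  ·
  (1,6): δ = 132.82°  ·
  (2,3): δ = 116.07°  ·
  (2,4): δ = 70.47°  ·
  (2,5): δ = 9.10°  ✓
  (2,6): δ = 53.50°  ·
  (3,4): δ = 134.40°  ·
  (3,5): δ = 54.82°  ·
  (3,6): δ = 10.43°  ✓
  (4,5): δ = 100.43°  ·
  (4,6): δ = 56.03°  ·
  (5,6): δ = 135.60°  ·
antipodal pairs: 4

count = 4; pairs: (0,3), (1,4), (2,5), (3,6)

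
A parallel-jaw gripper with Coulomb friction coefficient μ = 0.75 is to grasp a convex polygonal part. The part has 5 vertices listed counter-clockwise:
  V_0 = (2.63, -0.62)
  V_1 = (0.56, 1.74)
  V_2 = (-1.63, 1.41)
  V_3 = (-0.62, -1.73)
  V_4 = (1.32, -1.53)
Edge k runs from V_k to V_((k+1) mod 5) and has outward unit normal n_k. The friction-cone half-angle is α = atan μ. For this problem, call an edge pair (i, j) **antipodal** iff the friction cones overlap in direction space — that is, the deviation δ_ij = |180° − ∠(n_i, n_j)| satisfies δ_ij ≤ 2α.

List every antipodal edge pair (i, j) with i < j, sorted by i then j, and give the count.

count = 5; pairs: (0,2), (0,3), (1,3), (1,4), (2,4)

α = atan 0.75 = 36.87°;  2α = 73.74°
n_0 = (+0.7518, +0.6594)
n_1 = (-0.1490, +0.9888)
n_2 = (-0.9520, -0.3062)
n_3 = (+0.1025, -0.9947)
n_4 = (+0.5705, -0.8213)
  (0,1): δ = 122.69°  ·
  (0,2): δ = 23.42°  ✓
  (0,3): δ = 54.63°  ✓
  (0,4): δ = 83.53°  ·
  (1,2): δ = 80.74°  ·
  (1,3): δ = 2.68°  ✓
  (1,4): δ = 26.22°  ✓
  (2,3): δ = 101.94°  ·
  (2,4): δ = 73.04°  ✓
  (3,4): δ = 151.10°  ·
antipodal pairs: 5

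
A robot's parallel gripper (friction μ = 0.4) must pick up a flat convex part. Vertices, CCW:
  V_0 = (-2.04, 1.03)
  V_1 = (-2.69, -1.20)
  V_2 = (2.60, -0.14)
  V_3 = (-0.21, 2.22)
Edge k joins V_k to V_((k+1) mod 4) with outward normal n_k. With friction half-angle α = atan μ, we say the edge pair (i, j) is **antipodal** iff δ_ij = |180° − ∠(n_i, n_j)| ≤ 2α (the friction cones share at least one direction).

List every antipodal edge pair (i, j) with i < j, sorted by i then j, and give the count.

count = 1; pairs: (1,3)

α = atan 0.4 = 21.80°;  2α = 43.60°
n_0 = (-0.9600, +0.2798)
n_1 = (+0.1965, -0.9805)
n_2 = (+0.6431, +0.7658)
n_3 = (-0.5451, +0.8383)
  (0,1): δ = 62.42°  ·
  (0,2): δ = 66.22°  ·
  (0,3): δ = 139.29°  ·
  (1,2): δ = 51.36°  ·
  (1,3): δ = 21.70°  ✓
  (2,3): δ = 106.94°  ·
antipodal pairs: 1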